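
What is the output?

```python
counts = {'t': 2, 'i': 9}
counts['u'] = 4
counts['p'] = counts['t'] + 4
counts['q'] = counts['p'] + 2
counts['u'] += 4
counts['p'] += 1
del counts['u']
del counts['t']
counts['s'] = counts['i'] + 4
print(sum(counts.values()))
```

counts['u'] = 4 → {'t': 2, 'i': 9, 'u': 4}
counts['p'] = counts['t']+4 = 6 → {'t': 2, 'i': 9, 'u': 4, 'p': 6}
counts['q'] = counts['p']+2 = 8 → {'t': 2, 'i': 9, 'u': 4, 'p': 6, 'q': 8}
counts['u'] = 4+4 = 8 → {'t': 2, 'i': 9, 'u': 8, 'p': 6, 'q': 8}
counts['p'] = 6+1 = 7 → {'t': 2, 'i': 9, 'u': 8, 'p': 7, 'q': 8}
del 'u' → {'t': 2, 'i': 9, 'p': 7, 'q': 8}
del 't' → {'i': 9, 'p': 7, 'q': 8}
counts['s'] = counts['i']+4 = 13 → {'i': 9, 'p': 7, 'q': 8, 's': 13}
sum of values = 37

37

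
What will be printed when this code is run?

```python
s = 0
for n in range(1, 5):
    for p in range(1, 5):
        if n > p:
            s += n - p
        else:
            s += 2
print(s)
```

30

n=1,p=1: not 1>1, s = 0+2 = 2
n=1,p=2: not 1>2, s = 2+2 = 4
n=1,p=3: not 1>3, s = 4+2 = 6
n=1,p=4: not 1>4, s = 6+2 = 8
n=2,p=1: 2>1, s = 8+1 = 9
n=2,p=2: not 2>2, s = 9+2 = 11
n=2,p=3: not 2>3, s = 11+2 = 13
n=2,p=4: not 2>4, s = 13+2 = 15
n=3,p=1: 3>1, s = 15+2 = 17
n=3,p=2: 3>2, s = 17+1 = 18
n=3,p=3: not 3>3, s = 18+2 = 20
n=3,p=4: not 3>4, s = 20+2 = 22
n=4,p=1: 4>1, s = 22+3 = 25
n=4,p=2: 4>2, s = 25+2 = 27
n=4,p=3: 4>3, s = 27+1 = 28
n=4,p=4: not 4>4, s = 28+2 = 30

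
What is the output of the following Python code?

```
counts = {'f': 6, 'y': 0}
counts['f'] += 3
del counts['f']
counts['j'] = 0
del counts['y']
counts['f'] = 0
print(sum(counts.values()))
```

counts['f'] = 6+3 = 9 → {'f': 9, 'y': 0}
del 'f' → {'y': 0}
counts['j'] = 0 → {'y': 0, 'j': 0}
del 'y' → {'j': 0}
counts['f'] = 0 → {'j': 0, 'f': 0}
sum of values = 0

0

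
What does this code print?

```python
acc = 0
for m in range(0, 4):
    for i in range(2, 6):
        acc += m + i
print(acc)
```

80

m=0,i=2: acc = 0+2 = 2
m=0,i=3: acc = 2+3 = 5
m=0,i=4: acc = 5+4 = 9
m=0,i=5: acc = 9+5 = 14
m=1,i=2: acc = 14+3 = 17
m=1,i=3: acc = 17+4 = 21
m=1,i=4: acc = 21+5 = 26
m=1,i=5: acc = 26+6 = 32
m=2,i=2: acc = 32+4 = 36
m=2,i=3: acc = 36+5 = 41
m=2,i=4: acc = 41+6 = 47
m=2,i=5: acc = 47+7 = 54
m=3,i=2: acc = 54+5 = 59
m=3,i=3: acc = 59+6 = 65
m=3,i=4: acc = 65+7 = 72
m=3,i=5: acc = 72+8 = 80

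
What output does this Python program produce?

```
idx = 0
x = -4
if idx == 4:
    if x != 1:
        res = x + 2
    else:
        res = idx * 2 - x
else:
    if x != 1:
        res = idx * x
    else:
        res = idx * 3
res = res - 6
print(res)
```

-6

idx=0, x=-4
idx == 4 is False; x != 1 is True
→ res = idx * x = 0
res = 0-6 = -6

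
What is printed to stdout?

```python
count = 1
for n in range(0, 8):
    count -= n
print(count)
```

n=0: count = 1-0 = 1
n=1: count = 1-1 = 0
n=2: count = 0-2 = -2
n=3: count = (-2)-3 = -5
n=4: count = (-5)-4 = -9
n=5: count = (-9)-5 = -14
n=6: count = (-14)-6 = -20
n=7: count = (-20)-7 = -27

-27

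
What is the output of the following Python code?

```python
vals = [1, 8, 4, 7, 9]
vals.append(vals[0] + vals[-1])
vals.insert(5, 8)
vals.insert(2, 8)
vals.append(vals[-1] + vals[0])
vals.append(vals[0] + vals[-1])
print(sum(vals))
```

append vals[0]+vals[-1] = 1+9 = 10 → [1, 8, 4, 7, 9, 10]
insert 8 at 5 → [1, 8, 4, 7, 9, 8, 10]
insert 8 at 2 → [1, 8, 8, 4, 7, 9, 8, 10]
append vals[-1]+vals[0] = 10+1 = 11 → [1, 8, 8, 4, 7, 9, 8, 10, 11]
append vals[0]+vals[-1] = 1+11 = 12 → [1, 8, 8, 4, 7, 9, 8, 10, 11, 12]
sum = 78

78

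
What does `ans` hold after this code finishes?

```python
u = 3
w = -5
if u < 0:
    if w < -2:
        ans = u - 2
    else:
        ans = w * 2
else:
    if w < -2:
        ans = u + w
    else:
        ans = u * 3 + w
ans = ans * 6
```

u=3, w=-5
u < 0 is False; w < -2 is True
→ ans = u + w = -2
ans = (-2)*6 = -12

-12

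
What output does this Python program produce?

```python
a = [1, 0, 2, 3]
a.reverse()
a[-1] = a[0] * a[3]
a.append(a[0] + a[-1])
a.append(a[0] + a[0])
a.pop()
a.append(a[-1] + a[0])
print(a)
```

reverse → [3, 2, 0, 1]
a[-1] = a[0]*a[3] = 3*1 = 3 → [3, 2, 0, 3]
append a[0]+a[-1] = 3+3 = 6 → [3, 2, 0, 3, 6]
append a[0]+a[0] = 3+3 = 6 → [3, 2, 0, 3, 6, 6]
pop() removes 6 → [3, 2, 0, 3, 6]
append a[-1]+a[0] = 6+3 = 9 → [3, 2, 0, 3, 6, 9]

[3, 2, 0, 3, 6, 9]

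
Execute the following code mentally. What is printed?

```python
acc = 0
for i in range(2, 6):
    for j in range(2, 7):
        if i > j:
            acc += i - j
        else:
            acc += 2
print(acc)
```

38

i=2,j=2: not 2>2, acc = 0+2 = 2
i=2,j=3: not 2>3, acc = 2+2 = 4
i=2,j=4: not 2>4, acc = 4+2 = 6
i=2,j=5: not 2>5, acc = 6+2 = 8
i=2,j=6: not 2>6, acc = 8+2 = 10
i=3,j=2: 3>2, acc = 10+1 = 11
i=3,j=3: not 3>3, acc = 11+2 = 13
i=3,j=4: not 3>4, acc = 13+2 = 15
i=3,j=5: not 3>5, acc = 15+2 = 17
i=3,j=6: not 3>6, acc = 17+2 = 19
i=4,j=2: 4>2, acc = 19+2 = 21
i=4,j=3: 4>3, acc = 21+1 = 22
i=4,j=4: not 4>4, acc = 22+2 = 24
i=4,j=5: not 4>5, acc = 24+2 = 26
i=4,j=6: not 4>6, acc = 26+2 = 28
i=5,j=2: 5>2, acc = 28+3 = 31
i=5,j=3: 5>3, acc = 31+2 = 33
i=5,j=4: 5>4, acc = 33+1 = 34
i=5,j=5: not 5>5, acc = 34+2 = 36
i=5,j=6: not 5>6, acc = 36+2 = 38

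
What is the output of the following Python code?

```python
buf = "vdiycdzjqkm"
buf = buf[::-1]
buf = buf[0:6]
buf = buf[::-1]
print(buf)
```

dzjqkm

reverse → 'mkqjzdcyidv'
slice [0:6] → 'mkqjzd'
reverse → 'dzjqkm'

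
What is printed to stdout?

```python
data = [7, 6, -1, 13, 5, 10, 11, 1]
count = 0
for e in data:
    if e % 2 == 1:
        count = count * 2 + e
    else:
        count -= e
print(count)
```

123

e=7: odd, count = 0*2+7 = 7
e=6: not odd, count = 7-6 = 1
e=-1: odd, count = 1*2+(-1) = 1
e=13: odd, count = 1*2+13 = 15
e=5: odd, count = 15*2+5 = 35
e=10: not odd, count = 35-10 = 25
e=11: odd, count = 25*2+11 = 61
e=1: odd, count = 61*2+1 = 123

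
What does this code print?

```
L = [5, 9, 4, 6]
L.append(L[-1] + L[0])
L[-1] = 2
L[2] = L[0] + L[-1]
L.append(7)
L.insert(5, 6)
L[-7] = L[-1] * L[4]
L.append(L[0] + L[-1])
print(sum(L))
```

72

append L[-1]+L[0] = 6+5 = 11 → [5, 9, 4, 6, 11]
L[-1] = 2 → [5, 9, 4, 6, 2]
L[2] = L[0]+L[-1] = 5+2 = 7 → [5, 9, 7, 6, 2]
append 7 → [5, 9, 7, 6, 2, 7]
insert 6 at 5 → [5, 9, 7, 6, 2, 6, 7]
L[-7] = L[-1]*L[4] = 7*2 = 14 → [14, 9, 7, 6, 2, 6, 7]
append L[0]+L[-1] = 14+7 = 21 → [14, 9, 7, 6, 2, 6, 7, 21]
sum = 72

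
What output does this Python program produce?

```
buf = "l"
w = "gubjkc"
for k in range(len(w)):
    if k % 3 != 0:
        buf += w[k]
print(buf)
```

lubkc

k=0: skip
k=1: add 'u' → 'lu'
k=2: add 'b' → 'lub'
k=3: skip
k=4: add 'k' → 'lubk'
k=5: add 'c' → 'lubkc'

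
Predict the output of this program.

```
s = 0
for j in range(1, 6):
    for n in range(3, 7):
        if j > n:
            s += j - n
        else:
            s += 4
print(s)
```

72

j=1,n=3: not 1>3, s = 0+4 = 4
j=1,n=4: not 1>4, s = 4+4 = 8
j=1,n=5: not 1>5, s = 8+4 = 12
j=1,n=6: not 1>6, s = 12+4 = 16
j=2,n=3: not 2>3, s = 16+4 = 20
j=2,n=4: not 2>4, s = 20+4 = 24
j=2,n=5: not 2>5, s = 24+4 = 28
j=2,n=6: not 2>6, s = 28+4 = 32
j=3,n=3: not 3>3, s = 32+4 = 36
j=3,n=4: not 3>4, s = 36+4 = 40
j=3,n=5: not 3>5, s = 40+4 = 44
j=3,n=6: not 3>6, s = 44+4 = 48
j=4,n=3: 4>3, s = 48+1 = 49
j=4,n=4: not 4>4, s = 49+4 = 53
j=4,n=5: not 4>5, s = 53+4 = 57
j=4,n=6: not 4>6, s = 57+4 = 61
j=5,n=3: 5>3, s = 61+2 = 63
j=5,n=4: 5>4, s = 63+1 = 64
j=5,n=5: not 5>5, s = 64+4 = 68
j=5,n=6: not 5>6, s = 68+4 = 72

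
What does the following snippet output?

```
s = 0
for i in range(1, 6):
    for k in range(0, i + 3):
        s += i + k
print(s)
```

i=1,k=0: s = 0+1 = 1
i=1,k=1: s = 1+2 = 3
i=1,k=2: s = 3+3 = 6
i=1,k=3: s = 6+4 = 10
i=2,k=0: s = 10+2 = 12
i=2,k=1: s = 12+3 = 15
i=2,k=2: s = 15+4 = 19
i=2,k=3: s = 19+5 = 24
i=2,k=4: s = 24+6 = 30
i=3,k=0: s = 30+3 = 33
i=3,k=1: s = 33+4 = 37
i=3,k=2: s = 37+5 = 42
i=3,k=3: s = 42+6 = 48
i=3,k=4: s = 48+7 = 55
i=3,k=5: s = 55+8 = 63
i=4,k=0: s = 63+4 = 67
i=4,k=1: s = 67+5 = 72
i=4,k=2: s = 72+6 = 78
i=4,k=3: s = 78+7 = 85
i=4,k=4: s = 85+8 = 93
i=4,k=5: s = 93+9 = 102
i=4,k=6: s = 102+10 = 112
i=5,k=0: s = 112+5 = 117
i=5,k=1: s = 117+6 = 123
i=5,k=2: s = 123+7 = 130
i=5,k=3: s = 130+8 = 138
i=5,k=4: s = 138+9 = 147
i=5,k=5: s = 147+10 = 157
i=5,k=6: s = 157+11 = 168
i=5,k=7: s = 168+12 = 180

180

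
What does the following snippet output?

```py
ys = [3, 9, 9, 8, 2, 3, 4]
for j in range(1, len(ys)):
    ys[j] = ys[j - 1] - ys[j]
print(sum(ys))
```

-126

j=1: ys[1] = 3-9 = -6 → [3, -6, 9, 8, 2, 3, 4]
j=2: ys[2] = (-6)-9 = -15 → [3, -6, -15, 8, 2, 3, 4]
j=3: ys[3] = (-15)-8 = -23 → [3, -6, -15, -23, 2, 3, 4]
j=4: ys[4] = (-23)-2 = -25 → [3, -6, -15, -23, -25, 3, 4]
j=5: ys[5] = (-25)-3 = -28 → [3, -6, -15, -23, -25, -28, 4]
j=6: ys[6] = (-28)-4 = -32 → [3, -6, -15, -23, -25, -28, -32]
sum = -126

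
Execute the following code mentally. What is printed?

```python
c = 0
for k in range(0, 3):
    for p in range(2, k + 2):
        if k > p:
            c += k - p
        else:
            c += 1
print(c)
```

3

k=1,p=2: not 1>2, c = 0+1 = 1
k=2,p=2: not 2>2, c = 1+1 = 2
k=2,p=3: not 2>3, c = 2+1 = 3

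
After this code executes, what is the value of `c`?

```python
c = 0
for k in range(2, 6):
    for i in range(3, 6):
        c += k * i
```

168

k=2,i=3: c = 0+6 = 6
k=2,i=4: c = 6+8 = 14
k=2,i=5: c = 14+10 = 24
k=3,i=3: c = 24+9 = 33
k=3,i=4: c = 33+12 = 45
k=3,i=5: c = 45+15 = 60
k=4,i=3: c = 60+12 = 72
k=4,i=4: c = 72+16 = 88
k=4,i=5: c = 88+20 = 108
k=5,i=3: c = 108+15 = 123
k=5,i=4: c = 123+20 = 143
k=5,i=5: c = 143+25 = 168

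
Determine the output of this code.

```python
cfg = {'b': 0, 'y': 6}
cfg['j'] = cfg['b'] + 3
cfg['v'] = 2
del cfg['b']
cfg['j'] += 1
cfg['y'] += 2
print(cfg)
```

{'y': 8, 'j': 4, 'v': 2}

cfg['j'] = cfg['b']+3 = 3 → {'b': 0, 'y': 6, 'j': 3}
cfg['v'] = 2 → {'b': 0, 'y': 6, 'j': 3, 'v': 2}
del 'b' → {'y': 6, 'j': 3, 'v': 2}
cfg['j'] = 3+1 = 4 → {'y': 6, 'j': 4, 'v': 2}
cfg['y'] = 6+2 = 8 → {'y': 8, 'j': 4, 'v': 2}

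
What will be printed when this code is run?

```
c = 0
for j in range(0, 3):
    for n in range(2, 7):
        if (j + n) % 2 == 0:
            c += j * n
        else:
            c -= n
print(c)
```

j=0,n=2: even sum, c = 0+0 = 0
j=0,n=3: odd sum, c = 0-3 = -3
j=0,n=4: even sum, c = (-3)+0 = -3
j=0,n=5: odd sum, c = (-3)-5 = -8
j=0,n=6: even sum, c = (-8)+0 = -8
j=1,n=2: odd sum, c = (-8)-2 = -10
j=1,n=3: even sum, c = (-10)+3 = -7
j=1,n=4: odd sum, c = (-7)-4 = -11
j=1,n=5: even sum, c = (-11)+5 = -6
j=1,n=6: odd sum, c = (-6)-6 = -12
j=2,n=2: even sum, c = (-12)+4 = -8
j=2,n=3: odd sum, c = (-8)-3 = -11
j=2,n=4: even sum, c = (-11)+8 = -3
j=2,n=5: odd sum, c = (-3)-5 = -8
j=2,n=6: even sum, c = (-8)+12 = 4

4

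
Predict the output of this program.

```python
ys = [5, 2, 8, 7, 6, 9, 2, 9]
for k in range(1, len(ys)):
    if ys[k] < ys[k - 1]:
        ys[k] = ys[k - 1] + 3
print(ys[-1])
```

k=1: 2<5, ys[1] = 5+3 = 8 → [5, 8, 8, 7, 6, 9, 2, 9]
k=2: 8>=8, unchanged → [5, 8, 8, 7, 6, 9, 2, 9]
k=3: 7<8, ys[3] = 8+3 = 11 → [5, 8, 8, 11, 6, 9, 2, 9]
k=4: 6<11, ys[4] = 11+3 = 14 → [5, 8, 8, 11, 14, 9, 2, 9]
k=5: 9<14, ys[5] = 14+3 = 17 → [5, 8, 8, 11, 14, 17, 2, 9]
k=6: 2<17, ys[6] = 17+3 = 20 → [5, 8, 8, 11, 14, 17, 20, 9]
k=7: 9<20, ys[7] = 20+3 = 23 → [5, 8, 8, 11, 14, 17, 20, 23]

23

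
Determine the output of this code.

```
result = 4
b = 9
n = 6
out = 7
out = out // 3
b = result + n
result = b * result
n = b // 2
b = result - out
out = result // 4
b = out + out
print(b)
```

20

out = 7//3 = 2
b = 4+6 = 10
result = 10*4 = 40
n = 10//2 = 5
b = 40-2 = 38
out = 40//4 = 10
b = 10+10 = 20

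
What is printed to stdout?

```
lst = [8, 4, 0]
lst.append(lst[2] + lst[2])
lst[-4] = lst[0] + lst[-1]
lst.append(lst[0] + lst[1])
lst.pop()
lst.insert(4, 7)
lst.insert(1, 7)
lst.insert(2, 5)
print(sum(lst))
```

append lst[2]+lst[2] = 0+0 = 0 → [8, 4, 0, 0]
lst[-4] = lst[0]+lst[-1] = 8+0 = 8 → [8, 4, 0, 0]
append lst[0]+lst[1] = 8+4 = 12 → [8, 4, 0, 0, 12]
pop() removes 12 → [8, 4, 0, 0]
insert 7 at 4 → [8, 4, 0, 0, 7]
insert 7 at 1 → [8, 7, 4, 0, 0, 7]
insert 5 at 2 → [8, 7, 5, 4, 0, 0, 7]
sum = 31

31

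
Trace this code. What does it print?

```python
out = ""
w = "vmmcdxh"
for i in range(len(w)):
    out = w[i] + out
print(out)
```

i=0: prepend 'v' → 'v'
i=1: prepend 'm' → 'mv'
i=2: prepend 'm' → 'mmv'
i=3: prepend 'c' → 'cmmv'
i=4: prepend 'd' → 'dcmmv'
i=5: prepend 'x' → 'xdcmmv'
i=6: prepend 'h' → 'hxdcmmv'

hxdcmmv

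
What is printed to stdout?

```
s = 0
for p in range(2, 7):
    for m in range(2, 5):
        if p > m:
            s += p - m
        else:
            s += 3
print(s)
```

37

p=2,m=2: not 2>2, s = 0+3 = 3
p=2,m=3: not 2>3, s = 3+3 = 6
p=2,m=4: not 2>4, s = 6+3 = 9
p=3,m=2: 3>2, s = 9+1 = 10
p=3,m=3: not 3>3, s = 10+3 = 13
p=3,m=4: not 3>4, s = 13+3 = 16
p=4,m=2: 4>2, s = 16+2 = 18
p=4,m=3: 4>3, s = 18+1 = 19
p=4,m=4: not 4>4, s = 19+3 = 22
p=5,m=2: 5>2, s = 22+3 = 25
p=5,m=3: 5>3, s = 25+2 = 27
p=5,m=4: 5>4, s = 27+1 = 28
p=6,m=2: 6>2, s = 28+4 = 32
p=6,m=3: 6>3, s = 32+3 = 35
p=6,m=4: 6>4, s = 35+2 = 37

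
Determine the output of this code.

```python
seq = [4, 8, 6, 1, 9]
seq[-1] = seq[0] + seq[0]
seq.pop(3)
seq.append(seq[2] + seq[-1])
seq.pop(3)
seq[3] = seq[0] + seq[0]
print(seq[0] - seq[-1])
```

seq[-1] = seq[0]+seq[0] = 4+4 = 8 → [4, 8, 6, 1, 8]
pop(3) removes 1 → [4, 8, 6, 8]
append seq[2]+seq[-1] = 6+8 = 14 → [4, 8, 6, 8, 14]
pop(3) removes 8 → [4, 8, 6, 14]
seq[3] = seq[0]+seq[0] = 4+4 = 8 → [4, 8, 6, 8]
seq[0]-seq[-1] = 4-8 = -4

-4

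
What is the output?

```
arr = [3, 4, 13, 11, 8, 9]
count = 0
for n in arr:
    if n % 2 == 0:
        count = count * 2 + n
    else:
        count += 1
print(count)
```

n=3: not even, count = 0+1 = 1
n=4: even, count = 1*2+4 = 6
n=13: not even, count = 6+1 = 7
n=11: not even, count = 7+1 = 8
n=8: even, count = 8*2+8 = 24
n=9: not even, count = 24+1 = 25

25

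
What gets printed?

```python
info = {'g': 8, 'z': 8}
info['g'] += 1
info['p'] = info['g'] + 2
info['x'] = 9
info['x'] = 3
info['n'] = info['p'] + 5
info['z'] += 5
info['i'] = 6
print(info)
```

{'g': 9, 'z': 13, 'p': 11, 'x': 3, 'n': 16, 'i': 6}

info['g'] = 8+1 = 9 → {'g': 9, 'z': 8}
info['p'] = info['g']+2 = 11 → {'g': 9, 'z': 8, 'p': 11}
info['x'] = 9 → {'g': 9, 'z': 8, 'p': 11, 'x': 9}
info['x'] = 3 → {'g': 9, 'z': 8, 'p': 11, 'x': 3}
info['n'] = info['p']+5 = 16 → {'g': 9, 'z': 8, 'p': 11, 'x': 3, 'n': 16}
info['z'] = 8+5 = 13 → {'g': 9, 'z': 13, 'p': 11, 'x': 3, 'n': 16}
info['i'] = 6 → {'g': 9, 'z': 13, 'p': 11, 'x': 3, 'n': 16, 'i': 6}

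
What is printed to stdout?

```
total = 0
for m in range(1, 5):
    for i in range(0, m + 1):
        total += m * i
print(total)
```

m=1,i=0: total = 0+0 = 0
m=1,i=1: total = 0+1 = 1
m=2,i=0: total = 1+0 = 1
m=2,i=1: total = 1+2 = 3
m=2,i=2: total = 3+4 = 7
m=3,i=0: total = 7+0 = 7
m=3,i=1: total = 7+3 = 10
m=3,i=2: total = 10+6 = 16
m=3,i=3: total = 16+9 = 25
m=4,i=0: total = 25+0 = 25
m=4,i=1: total = 25+4 = 29
m=4,i=2: total = 29+8 = 37
m=4,i=3: total = 37+12 = 49
m=4,i=4: total = 49+16 = 65

65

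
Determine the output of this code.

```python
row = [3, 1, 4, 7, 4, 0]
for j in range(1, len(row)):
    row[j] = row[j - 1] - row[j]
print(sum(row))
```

j=1: row[1] = 3-1 = 2 → [3, 2, 4, 7, 4, 0]
j=2: row[2] = 2-4 = -2 → [3, 2, -2, 7, 4, 0]
j=3: row[3] = (-2)-7 = -9 → [3, 2, -2, -9, 4, 0]
j=4: row[4] = (-9)-4 = -13 → [3, 2, -2, -9, -13, 0]
j=5: row[5] = (-13)-0 = -13 → [3, 2, -2, -9, -13, -13]
sum = -32

-32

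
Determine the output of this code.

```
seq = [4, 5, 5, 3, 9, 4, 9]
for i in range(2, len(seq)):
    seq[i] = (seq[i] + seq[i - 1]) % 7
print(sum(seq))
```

i=2: seq[2] = (5+5)%7 = 3 → [4, 5, 3, 3, 9, 4, 9]
i=3: seq[3] = (3+3)%7 = 6 → [4, 5, 3, 6, 9, 4, 9]
i=4: seq[4] = (9+6)%7 = 1 → [4, 5, 3, 6, 1, 4, 9]
i=5: seq[5] = (4+1)%7 = 5 → [4, 5, 3, 6, 1, 5, 9]
i=6: seq[6] = (9+5)%7 = 0 → [4, 5, 3, 6, 1, 5, 0]
sum = 24

24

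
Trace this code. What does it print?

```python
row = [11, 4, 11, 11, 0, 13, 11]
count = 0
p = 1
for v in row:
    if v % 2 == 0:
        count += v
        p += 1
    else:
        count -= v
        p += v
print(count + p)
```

7

v=11: not even, count = 0-11 = -11; p=12
v=4: even, count = (-11)+4 = -7; p=13
v=11: not even, count = (-7)-11 = -18; p=24
v=11: not even, count = (-18)-11 = -29; p=35
v=0: even, count = (-29)+0 = -29; p=36
v=13: not even, count = (-29)-13 = -42; p=49
v=11: not even, count = (-42)-11 = -53; p=60
count+p = (-53)+60 = 7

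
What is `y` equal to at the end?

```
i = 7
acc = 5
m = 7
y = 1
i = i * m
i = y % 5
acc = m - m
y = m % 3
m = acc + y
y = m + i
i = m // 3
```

i = 7*7 = 49
i = 1%5 = 1
acc = 7-7 = 0
y = 7%3 = 1
m = 0+1 = 1
y = 1+1 = 2
i = 1//3 = 0

2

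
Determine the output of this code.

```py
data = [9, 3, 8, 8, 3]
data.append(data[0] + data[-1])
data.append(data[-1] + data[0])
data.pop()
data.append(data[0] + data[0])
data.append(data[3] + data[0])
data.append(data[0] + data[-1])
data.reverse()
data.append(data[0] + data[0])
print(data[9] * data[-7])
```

624

append data[0]+data[-1] = 9+3 = 12 → [9, 3, 8, 8, 3, 12]
append data[-1]+data[0] = 12+9 = 21 → [9, 3, 8, 8, 3, 12, 21]
pop() removes 21 → [9, 3, 8, 8, 3, 12]
append data[0]+data[0] = 9+9 = 18 → [9, 3, 8, 8, 3, 12, 18]
append data[3]+data[0] = 8+9 = 17 → [9, 3, 8, 8, 3, 12, 18, 17]
append data[0]+data[-1] = 9+17 = 26 → [9, 3, 8, 8, 3, 12, 18, 17, 26]
reverse → [26, 17, 18, 12, 3, 8, 8, 3, 9]
append data[0]+data[0] = 26+26 = 52 → [26, 17, 18, 12, 3, 8, 8, 3, 9, 52]
data[9]*data[-7] = 52*12 = 624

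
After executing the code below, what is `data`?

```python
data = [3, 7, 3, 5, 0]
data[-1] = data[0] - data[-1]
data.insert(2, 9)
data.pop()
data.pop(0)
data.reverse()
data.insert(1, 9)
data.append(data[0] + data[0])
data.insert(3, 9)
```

[5, 9, 3, 9, 9, 7, 10]

data[-1] = data[0]-data[-1] = 3-0 = 3 → [3, 7, 3, 5, 3]
insert 9 at 2 → [3, 7, 9, 3, 5, 3]
pop() removes 3 → [3, 7, 9, 3, 5]
pop(0) removes 3 → [7, 9, 3, 5]
reverse → [5, 3, 9, 7]
insert 9 at 1 → [5, 9, 3, 9, 7]
append data[0]+data[0] = 5+5 = 10 → [5, 9, 3, 9, 7, 10]
insert 9 at 3 → [5, 9, 3, 9, 9, 7, 10]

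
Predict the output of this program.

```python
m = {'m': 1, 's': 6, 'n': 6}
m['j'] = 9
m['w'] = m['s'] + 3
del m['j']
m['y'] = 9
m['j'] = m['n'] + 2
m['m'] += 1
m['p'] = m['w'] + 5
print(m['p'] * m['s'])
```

84

m['j'] = 9 → {'m': 1, 's': 6, 'n': 6, 'j': 9}
m['w'] = m['s']+3 = 9 → {'m': 1, 's': 6, 'n': 6, 'j': 9, 'w': 9}
del 'j' → {'m': 1, 's': 6, 'n': 6, 'w': 9}
m['y'] = 9 → {'m': 1, 's': 6, 'n': 6, 'w': 9, 'y': 9}
m['j'] = m['n']+2 = 8 → {'m': 1, 's': 6, 'n': 6, 'w': 9, 'y': 9, 'j': 8}
m['m'] = 1+1 = 2 → {'m': 2, 's': 6, 'n': 6, 'w': 9, 'y': 9, 'j': 8}
m['p'] = m['w']+5 = 14 → {'m': 2, 's': 6, 'n': 6, 'w': 9, 'y': 9, 'j': 8, 'p': 14}
m['p']*m['s'] = 14*6 = 84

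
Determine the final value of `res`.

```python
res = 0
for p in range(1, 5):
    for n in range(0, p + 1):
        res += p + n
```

60

p=1,n=0: res = 0+1 = 1
p=1,n=1: res = 1+2 = 3
p=2,n=0: res = 3+2 = 5
p=2,n=1: res = 5+3 = 8
p=2,n=2: res = 8+4 = 12
p=3,n=0: res = 12+3 = 15
p=3,n=1: res = 15+4 = 19
p=3,n=2: res = 19+5 = 24
p=3,n=3: res = 24+6 = 30
p=4,n=0: res = 30+4 = 34
p=4,n=1: res = 34+5 = 39
p=4,n=2: res = 39+6 = 45
p=4,n=3: res = 45+7 = 52
p=4,n=4: res = 52+8 = 60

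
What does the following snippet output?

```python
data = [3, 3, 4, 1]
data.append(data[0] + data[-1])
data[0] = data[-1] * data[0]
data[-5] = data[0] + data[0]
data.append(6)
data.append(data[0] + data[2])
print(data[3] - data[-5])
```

append data[0]+data[-1] = 3+1 = 4 → [3, 3, 4, 1, 4]
data[0] = data[-1]*data[0] = 4*3 = 12 → [12, 3, 4, 1, 4]
data[-5] = data[0]+data[0] = 12+12 = 24 → [24, 3, 4, 1, 4]
append 6 → [24, 3, 4, 1, 4, 6]
append data[0]+data[2] = 24+4 = 28 → [24, 3, 4, 1, 4, 6, 28]
data[3]-data[-5] = 1-4 = -3

-3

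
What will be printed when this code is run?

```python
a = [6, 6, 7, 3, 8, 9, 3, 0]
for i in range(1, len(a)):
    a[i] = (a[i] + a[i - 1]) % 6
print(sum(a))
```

i=1: a[1] = (6+6)%6 = 0 → [6, 0, 7, 3, 8, 9, 3, 0]
i=2: a[2] = (7+0)%6 = 1 → [6, 0, 1, 3, 8, 9, 3, 0]
i=3: a[3] = (3+1)%6 = 4 → [6, 0, 1, 4, 8, 9, 3, 0]
i=4: a[4] = (8+4)%6 = 0 → [6, 0, 1, 4, 0, 9, 3, 0]
i=5: a[5] = (9+0)%6 = 3 → [6, 0, 1, 4, 0, 3, 3, 0]
i=6: a[6] = (3+3)%6 = 0 → [6, 0, 1, 4, 0, 3, 0, 0]
i=7: a[7] = (0+0)%6 = 0 → [6, 0, 1, 4, 0, 3, 0, 0]
sum = 14

14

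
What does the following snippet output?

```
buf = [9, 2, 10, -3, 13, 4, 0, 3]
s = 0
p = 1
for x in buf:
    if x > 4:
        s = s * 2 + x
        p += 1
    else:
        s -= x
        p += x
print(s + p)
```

x=9: >4, s = 0*2+9 = 9; p=2
x=2: not >4, s = 9-2 = 7; p=4
x=10: >4, s = 7*2+10 = 24; p=5
x=-3: not >4, s = 24-(-3) = 27; p=2
x=13: >4, s = 27*2+13 = 67; p=3
x=4: not >4, s = 67-4 = 63; p=7
x=0: not >4, s = 63-0 = 63; p=7
x=3: not >4, s = 63-3 = 60; p=10
s+p = 60+10 = 70

70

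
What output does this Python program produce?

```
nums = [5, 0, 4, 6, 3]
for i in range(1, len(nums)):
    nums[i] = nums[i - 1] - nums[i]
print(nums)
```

i=1: nums[1] = 5-0 = 5 → [5, 5, 4, 6, 3]
i=2: nums[2] = 5-4 = 1 → [5, 5, 1, 6, 3]
i=3: nums[3] = 1-6 = -5 → [5, 5, 1, -5, 3]
i=4: nums[4] = (-5)-3 = -8 → [5, 5, 1, -5, -8]

[5, 5, 1, -5, -8]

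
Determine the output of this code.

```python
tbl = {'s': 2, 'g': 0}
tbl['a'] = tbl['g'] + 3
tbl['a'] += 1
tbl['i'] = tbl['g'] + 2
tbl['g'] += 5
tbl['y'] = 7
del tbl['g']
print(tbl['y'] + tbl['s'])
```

tbl['a'] = tbl['g']+3 = 3 → {'s': 2, 'g': 0, 'a': 3}
tbl['a'] = 3+1 = 4 → {'s': 2, 'g': 0, 'a': 4}
tbl['i'] = tbl['g']+2 = 2 → {'s': 2, 'g': 0, 'a': 4, 'i': 2}
tbl['g'] = 0+5 = 5 → {'s': 2, 'g': 5, 'a': 4, 'i': 2}
tbl['y'] = 7 → {'s': 2, 'g': 5, 'a': 4, 'i': 2, 'y': 7}
del 'g' → {'s': 2, 'a': 4, 'i': 2, 'y': 7}
tbl['y']+tbl['s'] = 7+2 = 9

9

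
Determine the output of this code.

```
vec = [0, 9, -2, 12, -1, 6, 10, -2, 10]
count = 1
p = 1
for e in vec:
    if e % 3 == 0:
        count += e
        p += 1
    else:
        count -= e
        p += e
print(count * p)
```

e=0: %3==0, count = 1+0 = 1; p=2
e=9: %3==0, count = 1+9 = 10; p=3
e=-2: not %3==0, count = 10-(-2) = 12; p=1
e=12: %3==0, count = 12+12 = 24; p=2
e=-1: not %3==0, count = 24-(-1) = 25; p=1
e=6: %3==0, count = 25+6 = 31; p=2
e=10: not %3==0, count = 31-10 = 21; p=12
e=-2: not %3==0, count = 21-(-2) = 23; p=10
e=10: not %3==0, count = 23-10 = 13; p=20
count*p = 13*20 = 260

260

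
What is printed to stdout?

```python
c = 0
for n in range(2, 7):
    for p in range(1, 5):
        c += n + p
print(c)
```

n=2,p=1: c = 0+3 = 3
n=2,p=2: c = 3+4 = 7
n=2,p=3: c = 7+5 = 12
n=2,p=4: c = 12+6 = 18
n=3,p=1: c = 18+4 = 22
n=3,p=2: c = 22+5 = 27
n=3,p=3: c = 27+6 = 33
n=3,p=4: c = 33+7 = 40
n=4,p=1: c = 40+5 = 45
n=4,p=2: c = 45+6 = 51
n=4,p=3: c = 51+7 = 58
n=4,p=4: c = 58+8 = 66
n=5,p=1: c = 66+6 = 72
n=5,p=2: c = 72+7 = 79
n=5,p=3: c = 79+8 = 87
n=5,p=4: c = 87+9 = 96
n=6,p=1: c = 96+7 = 103
n=6,p=2: c = 103+8 = 111
n=6,p=3: c = 111+9 = 120
n=6,p=4: c = 120+10 = 130

130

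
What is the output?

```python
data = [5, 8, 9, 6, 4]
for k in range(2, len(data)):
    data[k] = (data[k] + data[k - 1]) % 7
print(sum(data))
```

k=2: data[2] = (9+8)%7 = 3 → [5, 8, 3, 6, 4]
k=3: data[3] = (6+3)%7 = 2 → [5, 8, 3, 2, 4]
k=4: data[4] = (4+2)%7 = 6 → [5, 8, 3, 2, 6]
sum = 24

24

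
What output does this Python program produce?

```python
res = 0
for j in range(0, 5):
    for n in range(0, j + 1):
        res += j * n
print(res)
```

65

j=0,n=0: res = 0+0 = 0
j=1,n=0: res = 0+0 = 0
j=1,n=1: res = 0+1 = 1
j=2,n=0: res = 1+0 = 1
j=2,n=1: res = 1+2 = 3
j=2,n=2: res = 3+4 = 7
j=3,n=0: res = 7+0 = 7
j=3,n=1: res = 7+3 = 10
j=3,n=2: res = 10+6 = 16
j=3,n=3: res = 16+9 = 25
j=4,n=0: res = 25+0 = 25
j=4,n=1: res = 25+4 = 29
j=4,n=2: res = 29+8 = 37
j=4,n=3: res = 37+12 = 49
j=4,n=4: res = 49+16 = 65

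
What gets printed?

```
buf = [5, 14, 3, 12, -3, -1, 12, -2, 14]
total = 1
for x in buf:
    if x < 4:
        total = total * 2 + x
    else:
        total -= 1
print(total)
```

-19

x=5: not <4, total = 1-1 = 0
x=14: not <4, total = 0-1 = -1
x=3: <4, total = (-1)*2+3 = 1
x=12: not <4, total = 1-1 = 0
x=-3: <4, total = 0*2+(-3) = -3
x=-1: <4, total = (-3)*2+(-1) = -7
x=12: not <4, total = (-7)-1 = -8
x=-2: <4, total = (-8)*2+(-2) = -18
x=14: not <4, total = (-18)-1 = -19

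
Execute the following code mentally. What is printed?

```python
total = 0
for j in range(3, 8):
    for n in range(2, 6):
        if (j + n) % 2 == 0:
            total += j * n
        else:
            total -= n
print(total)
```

146

j=3,n=2: odd sum, total = 0-2 = -2
j=3,n=3: even sum, total = (-2)+9 = 7
j=3,n=4: odd sum, total = 7-4 = 3
j=3,n=5: even sum, total = 3+15 = 18
j=4,n=2: even sum, total = 18+8 = 26
j=4,n=3: odd sum, total = 26-3 = 23
j=4,n=4: even sum, total = 23+16 = 39
j=4,n=5: odd sum, total = 39-5 = 34
j=5,n=2: odd sum, total = 34-2 = 32
j=5,n=3: even sum, total = 32+15 = 47
j=5,n=4: odd sum, total = 47-4 = 43
j=5,n=5: even sum, total = 43+25 = 68
j=6,n=2: even sum, total = 68+12 = 80
j=6,n=3: odd sum, total = 80-3 = 77
j=6,n=4: even sum, total = 77+24 = 101
j=6,n=5: odd sum, total = 101-5 = 96
j=7,n=2: odd sum, total = 96-2 = 94
j=7,n=3: even sum, total = 94+21 = 115
j=7,n=4: odd sum, total = 115-4 = 111
j=7,n=5: even sum, total = 111+35 = 146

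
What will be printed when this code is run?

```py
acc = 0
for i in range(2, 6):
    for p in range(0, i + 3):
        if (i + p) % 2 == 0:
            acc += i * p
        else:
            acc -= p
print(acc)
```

136

i=2,p=0: even sum, acc = 0+0 = 0
i=2,p=1: odd sum, acc = 0-1 = -1
i=2,p=2: even sum, acc = (-1)+4 = 3
i=2,p=3: odd sum, acc = 3-3 = 0
i=2,p=4: even sum, acc = 0+8 = 8
i=3,p=0: odd sum, acc = 8-0 = 8
i=3,p=1: even sum, acc = 8+3 = 11
i=3,p=2: odd sum, acc = 11-2 = 9
i=3,p=3: even sum, acc = 9+9 = 18
i=3,p=4: odd sum, acc = 18-4 = 14
i=3,p=5: even sum, acc = 14+15 = 29
i=4,p=0: even sum, acc = 29+0 = 29
i=4,p=1: odd sum, acc = 29-1 = 28
i=4,p=2: even sum, acc = 28+8 = 36
i=4,p=3: odd sum, acc = 36-3 = 33
i=4,p=4: even sum, acc = 33+16 = 49
i=4,p=5: odd sum, acc = 49-5 = 44
i=4,p=6: even sum, acc = 44+24 = 68
i=5,p=0: odd sum, acc = 68-0 = 68
i=5,p=1: even sum, acc = 68+5 = 73
i=5,p=2: odd sum, acc = 73-2 = 71
i=5,p=3: even sum, acc = 71+15 = 86
i=5,p=4: odd sum, acc = 86-4 = 82
i=5,p=5: even sum, acc = 82+25 = 107
i=5,p=6: odd sum, acc = 107-6 = 101
i=5,p=7: even sum, acc = 101+35 = 136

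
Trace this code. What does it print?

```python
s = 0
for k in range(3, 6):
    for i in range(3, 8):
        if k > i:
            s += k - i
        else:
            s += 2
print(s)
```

28

k=3,i=3: not 3>3, s = 0+2 = 2
k=3,i=4: not 3>4, s = 2+2 = 4
k=3,i=5: not 3>5, s = 4+2 = 6
k=3,i=6: not 3>6, s = 6+2 = 8
k=3,i=7: not 3>7, s = 8+2 = 10
k=4,i=3: 4>3, s = 10+1 = 11
k=4,i=4: not 4>4, s = 11+2 = 13
k=4,i=5: not 4>5, s = 13+2 = 15
k=4,i=6: not 4>6, s = 15+2 = 17
k=4,i=7: not 4>7, s = 17+2 = 19
k=5,i=3: 5>3, s = 19+2 = 21
k=5,i=4: 5>4, s = 21+1 = 22
k=5,i=5: not 5>5, s = 22+2 = 24
k=5,i=6: not 5>6, s = 24+2 = 26
k=5,i=7: not 5>7, s = 26+2 = 28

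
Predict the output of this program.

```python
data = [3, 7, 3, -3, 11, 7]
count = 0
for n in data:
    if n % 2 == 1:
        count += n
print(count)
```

28

n=3: odd, count = 0+3 = 3
n=7: odd, count = 3+7 = 10
n=3: odd, count = 10+3 = 13
n=-3: odd, count = 13+(-3) = 10
n=11: odd, count = 10+11 = 21
n=7: odd, count = 21+7 = 28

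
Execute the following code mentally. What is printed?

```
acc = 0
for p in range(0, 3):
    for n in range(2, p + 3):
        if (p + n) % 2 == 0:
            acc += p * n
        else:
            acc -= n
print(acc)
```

10

p=0,n=2: even sum, acc = 0+0 = 0
p=1,n=2: odd sum, acc = 0-2 = -2
p=1,n=3: even sum, acc = (-2)+3 = 1
p=2,n=2: even sum, acc = 1+4 = 5
p=2,n=3: odd sum, acc = 5-3 = 2
p=2,n=4: even sum, acc = 2+8 = 10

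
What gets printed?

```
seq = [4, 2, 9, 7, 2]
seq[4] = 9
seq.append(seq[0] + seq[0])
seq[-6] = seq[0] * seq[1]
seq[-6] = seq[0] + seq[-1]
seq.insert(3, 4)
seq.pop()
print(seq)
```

[16, 2, 9, 4, 7, 9]

seq[4] = 9 → [4, 2, 9, 7, 9]
append seq[0]+seq[0] = 4+4 = 8 → [4, 2, 9, 7, 9, 8]
seq[-6] = seq[0]*seq[1] = 4*2 = 8 → [8, 2, 9, 7, 9, 8]
seq[-6] = seq[0]+seq[-1] = 8+8 = 16 → [16, 2, 9, 7, 9, 8]
insert 4 at 3 → [16, 2, 9, 4, 7, 9, 8]
pop() removes 8 → [16, 2, 9, 4, 7, 9]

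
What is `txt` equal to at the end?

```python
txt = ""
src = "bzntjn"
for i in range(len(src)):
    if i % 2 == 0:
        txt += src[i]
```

i=0: add 'b' → 'b'
i=1: skip
i=2: add 'n' → 'bn'
i=3: skip
i=4: add 'j' → 'bnj'
i=5: skip

'bnj'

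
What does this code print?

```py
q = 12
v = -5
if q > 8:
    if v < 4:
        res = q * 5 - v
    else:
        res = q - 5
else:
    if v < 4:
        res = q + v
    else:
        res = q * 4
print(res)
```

q=12, v=-5
q > 8 is True; v < 4 is True
→ res = q * 5 - v = 65

65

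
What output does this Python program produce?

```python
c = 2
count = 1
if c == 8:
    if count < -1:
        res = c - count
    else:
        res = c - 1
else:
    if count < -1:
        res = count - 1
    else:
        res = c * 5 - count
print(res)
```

9

c=2, count=1
c == 8 is False; count < -1 is False
→ res = c * 5 - count = 9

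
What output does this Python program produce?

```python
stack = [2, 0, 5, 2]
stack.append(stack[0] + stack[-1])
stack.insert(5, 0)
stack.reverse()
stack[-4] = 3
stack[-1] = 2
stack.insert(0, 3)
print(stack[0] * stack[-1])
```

6

append stack[0]+stack[-1] = 2+2 = 4 → [2, 0, 5, 2, 4]
insert 0 at 5 → [2, 0, 5, 2, 4, 0]
reverse → [0, 4, 2, 5, 0, 2]
stack[-4] = 3 → [0, 4, 3, 5, 0, 2]
stack[-1] = 2 → [0, 4, 3, 5, 0, 2]
insert 3 at 0 → [3, 0, 4, 3, 5, 0, 2]
stack[0]*stack[-1] = 3*2 = 6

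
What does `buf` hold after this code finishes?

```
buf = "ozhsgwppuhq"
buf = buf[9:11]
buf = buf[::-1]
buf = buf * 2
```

slice [9:11] → 'hq'
reverse → 'qh'
repeat ×2 → 'qhqh'

'qhqh'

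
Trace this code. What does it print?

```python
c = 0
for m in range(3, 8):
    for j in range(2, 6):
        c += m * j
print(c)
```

350

m=3,j=2: c = 0+6 = 6
m=3,j=3: c = 6+9 = 15
m=3,j=4: c = 15+12 = 27
m=3,j=5: c = 27+15 = 42
m=4,j=2: c = 42+8 = 50
m=4,j=3: c = 50+12 = 62
m=4,j=4: c = 62+16 = 78
m=4,j=5: c = 78+20 = 98
m=5,j=2: c = 98+10 = 108
m=5,j=3: c = 108+15 = 123
m=5,j=4: c = 123+20 = 143
m=5,j=5: c = 143+25 = 168
m=6,j=2: c = 168+12 = 180
m=6,j=3: c = 180+18 = 198
m=6,j=4: c = 198+24 = 222
m=6,j=5: c = 222+30 = 252
m=7,j=2: c = 252+14 = 266
m=7,j=3: c = 266+21 = 287
m=7,j=4: c = 287+28 = 315
m=7,j=5: c = 315+35 = 350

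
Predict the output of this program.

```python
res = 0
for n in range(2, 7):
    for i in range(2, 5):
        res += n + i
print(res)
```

n=2,i=2: res = 0+4 = 4
n=2,i=3: res = 4+5 = 9
n=2,i=4: res = 9+6 = 15
n=3,i=2: res = 15+5 = 20
n=3,i=3: res = 20+6 = 26
n=3,i=4: res = 26+7 = 33
n=4,i=2: res = 33+6 = 39
n=4,i=3: res = 39+7 = 46
n=4,i=4: res = 46+8 = 54
n=5,i=2: res = 54+7 = 61
n=5,i=3: res = 61+8 = 69
n=5,i=4: res = 69+9 = 78
n=6,i=2: res = 78+8 = 86
n=6,i=3: res = 86+9 = 95
n=6,i=4: res = 95+10 = 105

105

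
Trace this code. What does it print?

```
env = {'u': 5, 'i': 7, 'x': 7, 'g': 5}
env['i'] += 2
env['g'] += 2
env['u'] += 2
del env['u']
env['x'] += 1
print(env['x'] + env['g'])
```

15

env['i'] = 7+2 = 9 → {'u': 5, 'i': 9, 'x': 7, 'g': 5}
env['g'] = 5+2 = 7 → {'u': 5, 'i': 9, 'x': 7, 'g': 7}
env['u'] = 5+2 = 7 → {'u': 7, 'i': 9, 'x': 7, 'g': 7}
del 'u' → {'i': 9, 'x': 7, 'g': 7}
env['x'] = 7+1 = 8 → {'i': 9, 'x': 8, 'g': 7}
env['x']+env['g'] = 8+7 = 15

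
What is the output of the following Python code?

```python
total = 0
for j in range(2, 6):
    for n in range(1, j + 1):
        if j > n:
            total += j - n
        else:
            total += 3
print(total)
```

32

j=2,n=1: 2>1, total = 0+1 = 1
j=2,n=2: not 2>2, total = 1+3 = 4
j=3,n=1: 3>1, total = 4+2 = 6
j=3,n=2: 3>2, total = 6+1 = 7
j=3,n=3: not 3>3, total = 7+3 = 10
j=4,n=1: 4>1, total = 10+3 = 13
j=4,n=2: 4>2, total = 13+2 = 15
j=4,n=3: 4>3, total = 15+1 = 16
j=4,n=4: not 4>4, total = 16+3 = 19
j=5,n=1: 5>1, total = 19+4 = 23
j=5,n=2: 5>2, total = 23+3 = 26
j=5,n=3: 5>3, total = 26+2 = 28
j=5,n=4: 5>4, total = 28+1 = 29
j=5,n=5: not 5>5, total = 29+3 = 32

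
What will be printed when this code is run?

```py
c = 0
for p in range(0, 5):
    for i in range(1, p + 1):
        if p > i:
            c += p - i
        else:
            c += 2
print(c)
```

p=1,i=1: not 1>1, c = 0+2 = 2
p=2,i=1: 2>1, c = 2+1 = 3
p=2,i=2: not 2>2, c = 3+2 = 5
p=3,i=1: 3>1, c = 5+2 = 7
p=3,i=2: 3>2, c = 7+1 = 8
p=3,i=3: not 3>3, c = 8+2 = 10
p=4,i=1: 4>1, c = 10+3 = 13
p=4,i=2: 4>2, c = 13+2 = 15
p=4,i=3: 4>3, c = 15+1 = 16
p=4,i=4: not 4>4, c = 16+2 = 18

18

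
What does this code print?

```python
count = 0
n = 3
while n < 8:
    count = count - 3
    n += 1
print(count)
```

-15

n=3: count = 0-3 = -3
n=4: count = (-3)-3 = -6
n=5: count = (-6)-3 = -9
n=6: count = (-9)-3 = -12
n=7: count = (-12)-3 = -15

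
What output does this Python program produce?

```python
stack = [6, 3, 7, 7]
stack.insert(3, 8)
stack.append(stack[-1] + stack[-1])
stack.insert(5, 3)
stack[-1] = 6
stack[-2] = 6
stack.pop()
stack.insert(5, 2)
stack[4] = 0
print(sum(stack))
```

insert 8 at 3 → [6, 3, 7, 8, 7]
append stack[-1]+stack[-1] = 7+7 = 14 → [6, 3, 7, 8, 7, 14]
insert 3 at 5 → [6, 3, 7, 8, 7, 3, 14]
stack[-1] = 6 → [6, 3, 7, 8, 7, 3, 6]
stack[-2] = 6 → [6, 3, 7, 8, 7, 6, 6]
pop() removes 6 → [6, 3, 7, 8, 7, 6]
insert 2 at 5 → [6, 3, 7, 8, 7, 2, 6]
stack[4] = 0 → [6, 3, 7, 8, 0, 2, 6]
sum = 32

32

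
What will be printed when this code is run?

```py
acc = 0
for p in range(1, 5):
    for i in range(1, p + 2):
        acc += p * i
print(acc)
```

p=1,i=1: acc = 0+1 = 1
p=1,i=2: acc = 1+2 = 3
p=2,i=1: acc = 3+2 = 5
p=2,i=2: acc = 5+4 = 9
p=2,i=3: acc = 9+6 = 15
p=3,i=1: acc = 15+3 = 18
p=3,i=2: acc = 18+6 = 24
p=3,i=3: acc = 24+9 = 33
p=3,i=4: acc = 33+12 = 45
p=4,i=1: acc = 45+4 = 49
p=4,i=2: acc = 49+8 = 57
p=4,i=3: acc = 57+12 = 69
p=4,i=4: acc = 69+16 = 85
p=4,i=5: acc = 85+20 = 105

105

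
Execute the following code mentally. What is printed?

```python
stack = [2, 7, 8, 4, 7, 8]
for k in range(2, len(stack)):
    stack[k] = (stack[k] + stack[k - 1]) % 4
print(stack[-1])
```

k=2: stack[2] = (8+7)%4 = 3 → [2, 7, 3, 4, 7, 8]
k=3: stack[3] = (4+3)%4 = 3 → [2, 7, 3, 3, 7, 8]
k=4: stack[4] = (7+3)%4 = 2 → [2, 7, 3, 3, 2, 8]
k=5: stack[5] = (8+2)%4 = 2 → [2, 7, 3, 3, 2, 2]

2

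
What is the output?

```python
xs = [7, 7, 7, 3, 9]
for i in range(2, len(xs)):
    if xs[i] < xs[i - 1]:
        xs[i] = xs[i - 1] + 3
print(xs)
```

[7, 7, 7, 10, 13]

i=2: 7>=7, unchanged → [7, 7, 7, 3, 9]
i=3: 3<7, xs[3] = 7+3 = 10 → [7, 7, 7, 10, 9]
i=4: 9<10, xs[4] = 10+3 = 13 → [7, 7, 7, 10, 13]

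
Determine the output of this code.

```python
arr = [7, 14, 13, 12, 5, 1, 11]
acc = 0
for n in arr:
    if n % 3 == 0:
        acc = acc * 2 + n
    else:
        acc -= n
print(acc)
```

-73

n=7: not %3==0, acc = 0-7 = -7
n=14: not %3==0, acc = (-7)-14 = -21
n=13: not %3==0, acc = (-21)-13 = -34
n=12: %3==0, acc = (-34)*2+12 = -56
n=5: not %3==0, acc = (-56)-5 = -61
n=1: not %3==0, acc = (-61)-1 = -62
n=11: not %3==0, acc = (-62)-11 = -73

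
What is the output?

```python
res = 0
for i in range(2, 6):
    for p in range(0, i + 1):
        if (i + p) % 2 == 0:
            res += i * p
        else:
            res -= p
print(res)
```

i=2,p=0: even sum, res = 0+0 = 0
i=2,p=1: odd sum, res = 0-1 = -1
i=2,p=2: even sum, res = (-1)+4 = 3
i=3,p=0: odd sum, res = 3-0 = 3
i=3,p=1: even sum, res = 3+3 = 6
i=3,p=2: odd sum, res = 6-2 = 4
i=3,p=3: even sum, res = 4+9 = 13
i=4,p=0: even sum, res = 13+0 = 13
i=4,p=1: odd sum, res = 13-1 = 12
i=4,p=2: even sum, res = 12+8 = 20
i=4,p=3: odd sum, res = 20-3 = 17
i=4,p=4: even sum, res = 17+16 = 33
i=5,p=0: odd sum, res = 33-0 = 33
i=5,p=1: even sum, res = 33+5 = 38
i=5,p=2: odd sum, res = 38-2 = 36
i=5,p=3: even sum, res = 36+15 = 51
i=5,p=4: odd sum, res = 51-4 = 47
i=5,p=5: even sum, res = 47+25 = 72

72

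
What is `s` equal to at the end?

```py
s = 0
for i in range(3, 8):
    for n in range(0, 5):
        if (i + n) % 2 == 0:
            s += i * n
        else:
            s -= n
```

94

i=3,n=0: odd sum, s = 0-0 = 0
i=3,n=1: even sum, s = 0+3 = 3
i=3,n=2: odd sum, s = 3-2 = 1
i=3,n=3: even sum, s = 1+9 = 10
i=3,n=4: odd sum, s = 10-4 = 6
i=4,n=0: even sum, s = 6+0 = 6
i=4,n=1: odd sum, s = 6-1 = 5
i=4,n=2: even sum, s = 5+8 = 13
i=4,n=3: odd sum, s = 13-3 = 10
i=4,n=4: even sum, s = 10+16 = 26
i=5,n=0: odd sum, s = 26-0 = 26
i=5,n=1: even sum, s = 26+5 = 31
i=5,n=2: odd sum, s = 31-2 = 29
i=5,n=3: even sum, s = 29+15 = 44
i=5,n=4: odd sum, s = 44-4 = 40
i=6,n=0: even sum, s = 40+0 = 40
i=6,n=1: odd sum, s = 40-1 = 39
i=6,n=2: even sum, s = 39+12 = 51
i=6,n=3: odd sum, s = 51-3 = 48
i=6,n=4: even sum, s = 48+24 = 72
i=7,n=0: odd sum, s = 72-0 = 72
i=7,n=1: even sum, s = 72+7 = 79
i=7,n=2: odd sum, s = 79-2 = 77
i=7,n=3: even sum, s = 77+21 = 98
i=7,n=4: odd sum, s = 98-4 = 94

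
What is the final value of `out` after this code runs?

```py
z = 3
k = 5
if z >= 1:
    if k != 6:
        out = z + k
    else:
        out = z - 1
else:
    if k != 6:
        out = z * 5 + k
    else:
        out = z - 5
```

z=3, k=5
z >= 1 is True; k != 6 is True
→ out = z + k = 8

8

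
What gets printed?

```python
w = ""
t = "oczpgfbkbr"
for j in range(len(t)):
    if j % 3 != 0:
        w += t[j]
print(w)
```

j=0: skip
j=1: add 'c' → 'c'
j=2: add 'z' → 'cz'
j=3: skip
j=4: add 'g' → 'czg'
j=5: add 'f' → 'czgf'
j=6: skip
j=7: add 'k' → 'czgfk'
j=8: add 'b' → 'czgfkb'
j=9: skip

czgfkb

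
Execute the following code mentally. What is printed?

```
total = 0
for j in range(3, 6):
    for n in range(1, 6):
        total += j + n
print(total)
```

105

j=3,n=1: total = 0+4 = 4
j=3,n=2: total = 4+5 = 9
j=3,n=3: total = 9+6 = 15
j=3,n=4: total = 15+7 = 22
j=3,n=5: total = 22+8 = 30
j=4,n=1: total = 30+5 = 35
j=4,n=2: total = 35+6 = 41
j=4,n=3: total = 41+7 = 48
j=4,n=4: total = 48+8 = 56
j=4,n=5: total = 56+9 = 65
j=5,n=1: total = 65+6 = 71
j=5,n=2: total = 71+7 = 78
j=5,n=3: total = 78+8 = 86
j=5,n=4: total = 86+9 = 95
j=5,n=5: total = 95+10 = 105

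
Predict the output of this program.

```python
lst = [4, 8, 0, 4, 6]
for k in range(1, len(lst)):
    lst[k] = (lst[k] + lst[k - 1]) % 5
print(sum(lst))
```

11

k=1: lst[1] = (8+4)%5 = 2 → [4, 2, 0, 4, 6]
k=2: lst[2] = (0+2)%5 = 2 → [4, 2, 2, 4, 6]
k=3: lst[3] = (4+2)%5 = 1 → [4, 2, 2, 1, 6]
k=4: lst[4] = (6+1)%5 = 2 → [4, 2, 2, 1, 2]
sum = 11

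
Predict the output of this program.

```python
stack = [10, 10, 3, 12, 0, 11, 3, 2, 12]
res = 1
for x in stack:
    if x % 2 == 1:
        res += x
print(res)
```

x=10: not odd
x=10: not odd
x=3: odd, res = 1+3 = 4
x=12: not odd
x=0: not odd
x=11: odd, res = 4+11 = 15
x=3: odd, res = 15+3 = 18
x=2: not odd
x=12: not odd

18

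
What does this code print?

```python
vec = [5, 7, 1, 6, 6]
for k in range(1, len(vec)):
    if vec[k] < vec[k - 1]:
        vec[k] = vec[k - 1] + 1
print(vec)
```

k=1: 7>=5, unchanged → [5, 7, 1, 6, 6]
k=2: 1<7, vec[2] = 7+1 = 8 → [5, 7, 8, 6, 6]
k=3: 6<8, vec[3] = 8+1 = 9 → [5, 7, 8, 9, 6]
k=4: 6<9, vec[4] = 9+1 = 10 → [5, 7, 8, 9, 10]

[5, 7, 8, 9, 10]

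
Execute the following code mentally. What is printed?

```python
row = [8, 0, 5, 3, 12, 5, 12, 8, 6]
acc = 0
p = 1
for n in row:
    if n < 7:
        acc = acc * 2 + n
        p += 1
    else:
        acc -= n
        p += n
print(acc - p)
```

-322

n=8: not <7, acc = 0-8 = -8; p=9
n=0: <7, acc = (-8)*2+0 = -16; p=10
n=5: <7, acc = (-16)*2+5 = -27; p=11
n=3: <7, acc = (-27)*2+3 = -51; p=12
n=12: not <7, acc = (-51)-12 = -63; p=24
n=5: <7, acc = (-63)*2+5 = -121; p=25
n=12: not <7, acc = (-121)-12 = -133; p=37
n=8: not <7, acc = (-133)-8 = -141; p=45
n=6: <7, acc = (-141)*2+6 = -276; p=46
acc-p = (-276)-46 = -322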